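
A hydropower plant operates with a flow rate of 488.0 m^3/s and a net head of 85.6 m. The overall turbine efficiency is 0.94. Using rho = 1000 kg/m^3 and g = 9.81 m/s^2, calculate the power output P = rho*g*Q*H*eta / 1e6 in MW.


P = 1000 * 9.81 * 488.0 * 85.6 * 0.94 / 1e6 = 385.2037 MW


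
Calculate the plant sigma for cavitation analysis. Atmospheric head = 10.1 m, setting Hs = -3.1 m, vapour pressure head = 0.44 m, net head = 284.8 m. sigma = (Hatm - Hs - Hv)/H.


sigma = (10.1 - (-3.1) - 0.44) / 284.8 = 0.0448


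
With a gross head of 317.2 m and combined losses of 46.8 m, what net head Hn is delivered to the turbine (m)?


Hn = 317.2 - 46.8 = 270.4000 m


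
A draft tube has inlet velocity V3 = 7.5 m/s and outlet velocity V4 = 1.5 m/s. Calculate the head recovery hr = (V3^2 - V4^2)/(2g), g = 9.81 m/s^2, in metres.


hr = (7.5^2 - 1.5^2) / (2*9.81) = 2.7523 m


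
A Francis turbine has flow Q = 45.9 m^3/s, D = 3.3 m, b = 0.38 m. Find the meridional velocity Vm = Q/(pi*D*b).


Vm = 45.9 / (pi * 3.3 * 0.38) = 11.6511 m/s


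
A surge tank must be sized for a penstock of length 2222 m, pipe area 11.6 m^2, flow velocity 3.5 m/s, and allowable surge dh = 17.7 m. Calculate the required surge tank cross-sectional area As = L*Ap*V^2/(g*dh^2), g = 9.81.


As = 2222 * 11.6 * 3.5^2 / (9.81 * 17.7^2) = 102.7360 m^2


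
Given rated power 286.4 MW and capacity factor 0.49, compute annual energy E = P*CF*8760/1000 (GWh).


E = 286.4 * 0.49 * 8760 / 1000 = 1229.3434 GWh


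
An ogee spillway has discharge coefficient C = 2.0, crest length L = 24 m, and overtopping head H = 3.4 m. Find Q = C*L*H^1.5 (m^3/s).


Q = 2.0 * 24 * 3.4^1.5 = 300.9259 m^3/s


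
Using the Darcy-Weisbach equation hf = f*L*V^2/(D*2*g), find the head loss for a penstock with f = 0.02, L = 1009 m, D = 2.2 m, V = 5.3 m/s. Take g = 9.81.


hf = 0.02 * 1009 * 5.3^2 / (2.2 * 2 * 9.81) = 13.1326 m


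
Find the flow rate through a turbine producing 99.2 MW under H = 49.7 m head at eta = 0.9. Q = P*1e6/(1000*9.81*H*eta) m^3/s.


Q = 99.2 * 1e6 / (1000 * 9.81 * 49.7 * 0.9) = 226.0704 m^3/s


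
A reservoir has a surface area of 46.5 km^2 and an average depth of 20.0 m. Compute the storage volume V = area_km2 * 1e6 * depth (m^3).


V = 46.5 * 1e6 * 20.0 = 9.3000e+08 m^3


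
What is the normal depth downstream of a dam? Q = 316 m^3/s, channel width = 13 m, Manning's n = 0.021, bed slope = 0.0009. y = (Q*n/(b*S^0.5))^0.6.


y = (316 * 0.021 / (13 * 0.0009^0.5))^0.6 = 5.4765 m


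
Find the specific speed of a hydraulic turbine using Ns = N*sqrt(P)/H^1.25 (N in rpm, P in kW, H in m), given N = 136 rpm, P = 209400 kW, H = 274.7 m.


Ns = 136 * 209400^0.5 / 274.7^1.25 = 55.6486


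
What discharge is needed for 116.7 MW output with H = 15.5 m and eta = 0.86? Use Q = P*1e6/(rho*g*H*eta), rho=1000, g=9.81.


Q = 116.7 * 1e6 / (1000 * 9.81 * 15.5 * 0.86) = 892.4249 m^3/s


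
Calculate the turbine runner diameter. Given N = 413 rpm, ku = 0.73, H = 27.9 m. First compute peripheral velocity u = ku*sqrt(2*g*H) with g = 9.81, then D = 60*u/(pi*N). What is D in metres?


u = 0.73 * sqrt(2*9.81*27.9) = 17.0795 m/s
D = 60 * 17.0795 / (pi * 413) = 0.7898 m


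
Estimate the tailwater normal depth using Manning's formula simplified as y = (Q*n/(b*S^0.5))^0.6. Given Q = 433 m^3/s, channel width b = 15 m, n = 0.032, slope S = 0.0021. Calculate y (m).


y = (433 * 0.032 / (15 * 0.0021^0.5))^0.6 = 6.0626 m


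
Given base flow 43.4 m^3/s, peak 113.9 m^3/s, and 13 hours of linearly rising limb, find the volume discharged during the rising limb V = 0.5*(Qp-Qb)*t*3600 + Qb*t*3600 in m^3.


V = 0.5*(113.9 - 43.4)*13*3600 + 43.4*13*3600 = 3.6808e+06 m^3


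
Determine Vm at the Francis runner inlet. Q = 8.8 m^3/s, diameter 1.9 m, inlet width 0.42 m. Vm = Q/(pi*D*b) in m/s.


Vm = 8.8 / (pi * 1.9 * 0.42) = 3.5102 m/s


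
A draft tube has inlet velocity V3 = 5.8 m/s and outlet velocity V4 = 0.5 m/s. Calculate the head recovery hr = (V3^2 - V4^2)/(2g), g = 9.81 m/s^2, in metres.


hr = (5.8^2 - 0.5^2) / (2*9.81) = 1.7018 m


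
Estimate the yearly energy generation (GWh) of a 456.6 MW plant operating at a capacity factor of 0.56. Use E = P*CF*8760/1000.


E = 456.6 * 0.56 * 8760 / 1000 = 2239.8970 GWh


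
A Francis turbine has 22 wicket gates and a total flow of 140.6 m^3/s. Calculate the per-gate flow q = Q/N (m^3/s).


q = 140.6 / 22 = 6.3909 m^3/s


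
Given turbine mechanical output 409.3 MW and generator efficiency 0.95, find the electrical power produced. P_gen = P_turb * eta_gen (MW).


P_gen = 409.3 * 0.95 = 388.8350 MW


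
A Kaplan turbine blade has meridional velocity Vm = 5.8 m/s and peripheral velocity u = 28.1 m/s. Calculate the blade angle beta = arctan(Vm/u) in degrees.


beta = arctan(5.8 / 28.1) = 11.6624 degrees


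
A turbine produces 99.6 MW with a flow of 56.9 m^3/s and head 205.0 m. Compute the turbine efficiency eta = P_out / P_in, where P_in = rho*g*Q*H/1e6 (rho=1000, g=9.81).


P_in = 1000 * 9.81 * 56.9 * 205.0 / 1e6 = 114.4287 MW
eta = 99.6 / 114.4287 = 0.8704


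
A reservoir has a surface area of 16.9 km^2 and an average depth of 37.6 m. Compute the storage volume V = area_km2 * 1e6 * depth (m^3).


V = 16.9 * 1e6 * 37.6 = 6.3544e+08 m^3


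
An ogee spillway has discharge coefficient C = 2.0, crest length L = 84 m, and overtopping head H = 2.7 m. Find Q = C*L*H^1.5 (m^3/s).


Q = 2.0 * 84 * 2.7^1.5 = 745.3409 m^3/s


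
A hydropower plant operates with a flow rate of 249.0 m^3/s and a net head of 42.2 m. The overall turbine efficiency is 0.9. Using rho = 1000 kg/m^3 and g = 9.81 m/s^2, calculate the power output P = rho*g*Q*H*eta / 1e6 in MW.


P = 1000 * 9.81 * 249.0 * 42.2 * 0.9 / 1e6 = 92.7734 MW


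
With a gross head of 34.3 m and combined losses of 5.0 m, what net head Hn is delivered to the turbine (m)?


Hn = 34.3 - 5.0 = 29.3000 m


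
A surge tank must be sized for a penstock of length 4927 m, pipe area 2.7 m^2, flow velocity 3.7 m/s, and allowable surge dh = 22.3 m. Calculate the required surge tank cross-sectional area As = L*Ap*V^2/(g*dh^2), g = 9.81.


As = 4927 * 2.7 * 3.7^2 / (9.81 * 22.3^2) = 37.3311 m^2


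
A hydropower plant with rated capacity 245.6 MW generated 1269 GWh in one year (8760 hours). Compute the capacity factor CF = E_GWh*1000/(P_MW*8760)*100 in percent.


CF = 1269 * 1000 / (245.6 * 8760) * 100 = 58.9833 %


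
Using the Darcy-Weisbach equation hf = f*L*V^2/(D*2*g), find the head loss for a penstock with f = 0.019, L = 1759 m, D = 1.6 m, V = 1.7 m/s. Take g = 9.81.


hf = 0.019 * 1759 * 1.7^2 / (1.6 * 2 * 9.81) = 3.0768 m


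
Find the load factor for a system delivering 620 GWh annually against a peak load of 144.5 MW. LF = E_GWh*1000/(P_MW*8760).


LF = 620 * 1000 / (144.5 * 8760) = 0.4898


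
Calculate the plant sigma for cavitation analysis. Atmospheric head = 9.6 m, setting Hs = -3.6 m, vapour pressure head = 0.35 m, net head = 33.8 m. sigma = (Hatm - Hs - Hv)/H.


sigma = (9.6 - (-3.6) - 0.35) / 33.8 = 0.3802


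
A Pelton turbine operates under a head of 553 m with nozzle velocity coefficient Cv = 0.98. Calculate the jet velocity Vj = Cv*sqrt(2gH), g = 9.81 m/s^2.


Vj = 0.98 * sqrt(2*9.81*553) = 102.0794 m/s


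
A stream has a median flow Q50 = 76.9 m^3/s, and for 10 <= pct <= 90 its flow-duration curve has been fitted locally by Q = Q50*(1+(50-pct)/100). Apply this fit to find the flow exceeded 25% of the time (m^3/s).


Q = 76.9 * (1 + (50 - 25)/100) = 96.1250 m^3/s


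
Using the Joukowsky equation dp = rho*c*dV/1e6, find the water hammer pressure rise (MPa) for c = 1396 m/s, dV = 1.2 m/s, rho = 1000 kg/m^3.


dp = 1000 * 1396 * 1.2 / 1e6 = 1.6752 MPa


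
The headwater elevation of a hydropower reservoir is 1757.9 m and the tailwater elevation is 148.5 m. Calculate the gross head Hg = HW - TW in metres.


Hg = 1757.9 - 148.5 = 1609.4000 m


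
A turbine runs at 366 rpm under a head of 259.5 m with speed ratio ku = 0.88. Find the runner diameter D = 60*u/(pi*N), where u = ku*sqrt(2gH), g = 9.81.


u = 0.88 * sqrt(2*9.81*259.5) = 62.7915 m/s
D = 60 * 62.7915 / (pi * 366) = 3.2766 m


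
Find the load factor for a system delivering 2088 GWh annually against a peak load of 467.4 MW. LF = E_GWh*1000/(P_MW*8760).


LF = 2088 * 1000 / (467.4 * 8760) = 0.5100


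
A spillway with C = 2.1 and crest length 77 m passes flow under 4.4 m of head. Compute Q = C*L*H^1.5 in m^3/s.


Q = 2.1 * 77 * 4.4^1.5 = 1492.4130 m^3/s


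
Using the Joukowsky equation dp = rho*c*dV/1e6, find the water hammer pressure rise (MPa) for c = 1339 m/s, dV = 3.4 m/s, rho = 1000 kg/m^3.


dp = 1000 * 1339 * 3.4 / 1e6 = 4.5526 MPa


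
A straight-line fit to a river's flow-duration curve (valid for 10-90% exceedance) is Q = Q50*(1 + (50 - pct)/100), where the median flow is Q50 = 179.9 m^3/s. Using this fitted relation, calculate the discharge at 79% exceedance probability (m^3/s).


Q = 179.9 * (1 + (50 - 79)/100) = 127.7290 m^3/s


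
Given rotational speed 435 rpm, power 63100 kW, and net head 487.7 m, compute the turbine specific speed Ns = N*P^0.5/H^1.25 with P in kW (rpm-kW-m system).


Ns = 435 * 63100^0.5 / 487.7^1.25 = 47.6774


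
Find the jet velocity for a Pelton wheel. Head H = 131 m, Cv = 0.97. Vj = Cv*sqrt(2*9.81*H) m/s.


Vj = 0.97 * sqrt(2*9.81*131) = 49.1764 m/s


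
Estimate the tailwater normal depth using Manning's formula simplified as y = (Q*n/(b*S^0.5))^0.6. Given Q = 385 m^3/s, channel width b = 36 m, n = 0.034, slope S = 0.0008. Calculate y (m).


y = (385 * 0.034 / (36 * 0.0008^0.5))^0.6 = 4.6287 m


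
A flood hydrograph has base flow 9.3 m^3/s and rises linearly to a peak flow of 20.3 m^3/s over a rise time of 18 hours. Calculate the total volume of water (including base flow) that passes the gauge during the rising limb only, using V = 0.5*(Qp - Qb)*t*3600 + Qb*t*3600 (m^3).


V = 0.5*(20.3 - 9.3)*18*3600 + 9.3*18*3600 = 959040.0000 m^3


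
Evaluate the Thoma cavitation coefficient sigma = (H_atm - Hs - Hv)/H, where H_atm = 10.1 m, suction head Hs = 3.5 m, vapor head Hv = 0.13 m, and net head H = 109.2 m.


sigma = (10.1 - 3.5 - 0.13) / 109.2 = 0.0592


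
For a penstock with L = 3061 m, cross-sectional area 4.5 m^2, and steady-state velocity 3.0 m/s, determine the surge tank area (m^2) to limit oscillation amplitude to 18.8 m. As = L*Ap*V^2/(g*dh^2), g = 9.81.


As = 3061 * 4.5 * 3.0^2 / (9.81 * 18.8^2) = 35.7547 m^2


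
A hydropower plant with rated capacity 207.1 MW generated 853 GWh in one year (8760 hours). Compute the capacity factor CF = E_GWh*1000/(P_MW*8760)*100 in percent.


CF = 853 * 1000 / (207.1 * 8760) * 100 = 47.0181 %


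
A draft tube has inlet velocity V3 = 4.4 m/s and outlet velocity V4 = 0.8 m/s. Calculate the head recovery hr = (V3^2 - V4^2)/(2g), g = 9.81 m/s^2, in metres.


hr = (4.4^2 - 0.8^2) / (2*9.81) = 0.9541 m


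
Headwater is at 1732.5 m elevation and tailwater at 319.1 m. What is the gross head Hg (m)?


Hg = 1732.5 - 319.1 = 1413.4000 m


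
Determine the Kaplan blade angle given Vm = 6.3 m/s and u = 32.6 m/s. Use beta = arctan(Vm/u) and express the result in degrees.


beta = arctan(6.3 / 32.6) = 10.9377 degrees


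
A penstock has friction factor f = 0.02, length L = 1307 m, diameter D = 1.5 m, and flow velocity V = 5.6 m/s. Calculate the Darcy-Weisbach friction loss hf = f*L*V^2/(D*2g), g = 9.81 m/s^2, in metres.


hf = 0.02 * 1307 * 5.6^2 / (1.5 * 2 * 9.81) = 27.8542 m


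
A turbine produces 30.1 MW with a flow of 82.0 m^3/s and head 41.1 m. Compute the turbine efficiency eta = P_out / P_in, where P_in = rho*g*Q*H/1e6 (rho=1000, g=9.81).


P_in = 1000 * 9.81 * 82.0 * 41.1 / 1e6 = 33.0617 MW
eta = 30.1 / 33.0617 = 0.9104


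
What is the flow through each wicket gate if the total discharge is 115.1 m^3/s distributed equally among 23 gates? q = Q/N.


q = 115.1 / 23 = 5.0043 m^3/s


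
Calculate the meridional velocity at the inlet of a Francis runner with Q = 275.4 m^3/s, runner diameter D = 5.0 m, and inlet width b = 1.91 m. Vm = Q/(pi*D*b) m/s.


Vm = 275.4 / (pi * 5.0 * 1.91) = 9.1793 m/s


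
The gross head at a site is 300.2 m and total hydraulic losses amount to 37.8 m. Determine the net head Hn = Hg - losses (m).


Hn = 300.2 - 37.8 = 262.4000 m


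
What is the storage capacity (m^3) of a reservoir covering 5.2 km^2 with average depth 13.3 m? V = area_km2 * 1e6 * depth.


V = 5.2 * 1e6 * 13.3 = 6.9160e+07 m^3


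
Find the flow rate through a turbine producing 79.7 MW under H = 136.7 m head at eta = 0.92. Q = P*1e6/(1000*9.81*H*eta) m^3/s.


Q = 79.7 * 1e6 / (1000 * 9.81 * 136.7 * 0.92) = 64.6001 m^3/s


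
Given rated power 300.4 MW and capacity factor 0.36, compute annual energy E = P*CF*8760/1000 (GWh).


E = 300.4 * 0.36 * 8760 / 1000 = 947.3414 GWh


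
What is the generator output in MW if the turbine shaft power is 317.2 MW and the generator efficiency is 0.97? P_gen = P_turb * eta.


P_gen = 317.2 * 0.97 = 307.6840 MW


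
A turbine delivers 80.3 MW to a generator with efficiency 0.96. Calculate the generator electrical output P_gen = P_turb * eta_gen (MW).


P_gen = 80.3 * 0.96 = 77.0880 MW


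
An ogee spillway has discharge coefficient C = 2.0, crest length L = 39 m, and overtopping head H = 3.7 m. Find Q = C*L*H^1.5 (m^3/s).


Q = 2.0 * 39 * 3.7^1.5 = 555.1332 m^3/s


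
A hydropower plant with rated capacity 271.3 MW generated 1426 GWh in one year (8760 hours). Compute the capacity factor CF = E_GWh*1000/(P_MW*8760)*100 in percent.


CF = 1426 * 1000 / (271.3 * 8760) * 100 = 60.0020 %


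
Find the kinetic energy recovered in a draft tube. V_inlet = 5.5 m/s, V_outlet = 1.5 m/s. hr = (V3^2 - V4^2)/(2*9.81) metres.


hr = (5.5^2 - 1.5^2) / (2*9.81) = 1.4271 m


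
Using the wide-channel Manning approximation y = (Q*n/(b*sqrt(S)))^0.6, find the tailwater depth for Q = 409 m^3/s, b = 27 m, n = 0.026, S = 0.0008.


y = (409 * 0.026 / (27 * 0.0008^0.5))^0.6 = 4.8559 m


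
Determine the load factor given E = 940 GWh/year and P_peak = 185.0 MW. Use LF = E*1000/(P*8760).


LF = 940 * 1000 / (185.0 * 8760) = 0.5800


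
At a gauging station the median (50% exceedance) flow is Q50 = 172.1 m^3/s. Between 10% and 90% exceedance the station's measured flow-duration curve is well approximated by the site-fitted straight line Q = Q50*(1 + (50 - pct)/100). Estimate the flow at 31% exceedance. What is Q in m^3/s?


Q = 172.1 * (1 + (50 - 31)/100) = 204.7990 m^3/s


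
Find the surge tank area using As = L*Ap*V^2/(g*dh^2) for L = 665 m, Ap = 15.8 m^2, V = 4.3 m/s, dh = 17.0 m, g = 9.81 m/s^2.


As = 665 * 15.8 * 4.3^2 / (9.81 * 17.0^2) = 68.5250 m^2


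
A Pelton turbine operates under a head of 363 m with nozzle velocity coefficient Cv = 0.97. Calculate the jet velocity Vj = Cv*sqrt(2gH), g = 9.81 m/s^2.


Vj = 0.97 * sqrt(2*9.81*363) = 81.8605 m/s


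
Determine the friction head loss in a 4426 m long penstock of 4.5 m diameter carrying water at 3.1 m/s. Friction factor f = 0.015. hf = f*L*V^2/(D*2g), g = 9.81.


hf = 0.015 * 4426 * 3.1^2 / (4.5 * 2 * 9.81) = 7.2263 m


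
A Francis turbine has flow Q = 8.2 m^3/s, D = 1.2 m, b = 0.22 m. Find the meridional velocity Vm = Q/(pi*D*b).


Vm = 8.2 / (pi * 1.2 * 0.22) = 9.8869 m/s


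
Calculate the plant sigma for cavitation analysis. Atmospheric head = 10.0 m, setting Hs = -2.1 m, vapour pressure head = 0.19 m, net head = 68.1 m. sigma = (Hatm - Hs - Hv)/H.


sigma = (10.0 - (-2.1) - 0.19) / 68.1 = 0.1749


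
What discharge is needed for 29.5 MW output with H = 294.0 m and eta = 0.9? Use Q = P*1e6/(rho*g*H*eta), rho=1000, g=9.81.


Q = 29.5 * 1e6 / (1000 * 9.81 * 294.0 * 0.9) = 11.3648 m^3/s


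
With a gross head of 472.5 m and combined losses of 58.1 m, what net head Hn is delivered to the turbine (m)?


Hn = 472.5 - 58.1 = 414.4000 m


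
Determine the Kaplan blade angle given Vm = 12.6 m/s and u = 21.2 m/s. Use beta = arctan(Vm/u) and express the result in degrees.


beta = arctan(12.6 / 21.2) = 30.7247 degrees


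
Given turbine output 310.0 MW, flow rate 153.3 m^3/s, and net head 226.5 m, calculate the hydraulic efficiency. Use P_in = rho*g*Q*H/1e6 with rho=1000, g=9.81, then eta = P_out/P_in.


P_in = 1000 * 9.81 * 153.3 * 226.5 / 1e6 = 340.6272 MW
eta = 310.0 / 340.6272 = 0.9101


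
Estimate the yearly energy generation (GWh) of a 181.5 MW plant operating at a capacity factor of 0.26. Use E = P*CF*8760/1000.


E = 181.5 * 0.26 * 8760 / 1000 = 413.3844 GWh


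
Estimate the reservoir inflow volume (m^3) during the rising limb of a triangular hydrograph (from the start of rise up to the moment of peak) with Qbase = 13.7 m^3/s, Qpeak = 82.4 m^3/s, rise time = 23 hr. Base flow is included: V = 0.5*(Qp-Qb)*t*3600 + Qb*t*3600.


V = 0.5*(82.4 - 13.7)*23*3600 + 13.7*23*3600 = 3.9785e+06 m^3


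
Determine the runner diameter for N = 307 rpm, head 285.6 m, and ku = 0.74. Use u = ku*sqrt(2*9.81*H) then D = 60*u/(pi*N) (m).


u = 0.74 * sqrt(2*9.81*285.6) = 55.3937 m/s
D = 60 * 55.3937 / (pi * 307) = 3.4461 m


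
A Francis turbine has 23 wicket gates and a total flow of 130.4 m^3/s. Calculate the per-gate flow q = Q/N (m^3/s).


q = 130.4 / 23 = 5.6696 m^3/s


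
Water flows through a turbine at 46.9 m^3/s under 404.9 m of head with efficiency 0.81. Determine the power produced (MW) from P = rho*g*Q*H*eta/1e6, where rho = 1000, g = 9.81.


P = 1000 * 9.81 * 46.9 * 404.9 * 0.81 / 1e6 = 150.8949 MW


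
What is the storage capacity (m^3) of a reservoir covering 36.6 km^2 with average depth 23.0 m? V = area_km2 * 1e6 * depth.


V = 36.6 * 1e6 * 23.0 = 8.4180e+08 m^3


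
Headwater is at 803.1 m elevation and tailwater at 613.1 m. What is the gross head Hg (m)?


Hg = 803.1 - 613.1 = 190.0000 m


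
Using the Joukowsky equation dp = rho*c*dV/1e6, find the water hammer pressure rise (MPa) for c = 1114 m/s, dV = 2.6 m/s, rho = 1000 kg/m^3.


dp = 1000 * 1114 * 2.6 / 1e6 = 2.8964 MPa


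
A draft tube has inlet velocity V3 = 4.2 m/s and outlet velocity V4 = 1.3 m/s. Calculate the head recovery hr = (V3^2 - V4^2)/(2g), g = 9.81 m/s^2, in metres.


hr = (4.2^2 - 1.3^2) / (2*9.81) = 0.8129 m


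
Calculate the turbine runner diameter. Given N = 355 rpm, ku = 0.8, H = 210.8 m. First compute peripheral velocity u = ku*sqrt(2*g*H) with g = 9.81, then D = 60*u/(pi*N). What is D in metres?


u = 0.8 * sqrt(2*9.81*210.8) = 51.4487 m/s
D = 60 * 51.4487 / (pi * 355) = 2.7679 m


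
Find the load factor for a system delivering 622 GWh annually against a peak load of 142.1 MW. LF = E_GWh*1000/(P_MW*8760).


LF = 622 * 1000 / (142.1 * 8760) = 0.4997


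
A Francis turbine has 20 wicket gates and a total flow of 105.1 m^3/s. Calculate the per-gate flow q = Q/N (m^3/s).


q = 105.1 / 20 = 5.2550 m^3/s


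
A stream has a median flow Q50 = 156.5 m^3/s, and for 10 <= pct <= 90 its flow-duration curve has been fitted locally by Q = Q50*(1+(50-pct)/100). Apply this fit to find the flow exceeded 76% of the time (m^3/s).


Q = 156.5 * (1 + (50 - 76)/100) = 115.8100 m^3/s


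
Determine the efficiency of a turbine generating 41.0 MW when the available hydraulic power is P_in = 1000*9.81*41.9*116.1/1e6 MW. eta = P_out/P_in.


P_in = 1000 * 9.81 * 41.9 * 116.1 / 1e6 = 47.7216 MW
eta = 41.0 / 47.7216 = 0.8591


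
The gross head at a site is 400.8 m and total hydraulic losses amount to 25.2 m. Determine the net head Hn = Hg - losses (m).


Hn = 400.8 - 25.2 = 375.6000 m


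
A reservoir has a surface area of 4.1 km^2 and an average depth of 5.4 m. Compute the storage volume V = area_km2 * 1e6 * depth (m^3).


V = 4.1 * 1e6 * 5.4 = 2.2140e+07 m^3


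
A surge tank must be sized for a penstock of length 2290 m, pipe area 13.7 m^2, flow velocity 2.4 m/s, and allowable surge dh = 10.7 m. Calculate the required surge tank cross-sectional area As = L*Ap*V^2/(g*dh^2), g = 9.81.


As = 2290 * 13.7 * 2.4^2 / (9.81 * 10.7^2) = 160.8948 m^2


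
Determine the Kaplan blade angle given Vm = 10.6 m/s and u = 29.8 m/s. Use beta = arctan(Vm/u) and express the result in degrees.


beta = arctan(10.6 / 29.8) = 19.5807 degrees


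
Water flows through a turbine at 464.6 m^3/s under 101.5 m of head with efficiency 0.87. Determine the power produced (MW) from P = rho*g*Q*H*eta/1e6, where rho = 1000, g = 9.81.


P = 1000 * 9.81 * 464.6 * 101.5 * 0.87 / 1e6 = 402.4700 MW


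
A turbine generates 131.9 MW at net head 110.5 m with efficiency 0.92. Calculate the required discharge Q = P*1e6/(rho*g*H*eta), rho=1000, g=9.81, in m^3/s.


Q = 131.9 * 1e6 / (1000 * 9.81 * 110.5 * 0.92) = 132.2591 m^3/s


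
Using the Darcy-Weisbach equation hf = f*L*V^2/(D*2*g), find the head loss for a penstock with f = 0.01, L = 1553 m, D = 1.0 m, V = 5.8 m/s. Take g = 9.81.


hf = 0.01 * 1553 * 5.8^2 / (1.0 * 2 * 9.81) = 26.6274 m


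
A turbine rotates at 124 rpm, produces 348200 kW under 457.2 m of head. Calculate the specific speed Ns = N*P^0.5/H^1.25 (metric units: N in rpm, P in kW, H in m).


Ns = 124 * 348200^0.5 / 457.2^1.25 = 34.6101


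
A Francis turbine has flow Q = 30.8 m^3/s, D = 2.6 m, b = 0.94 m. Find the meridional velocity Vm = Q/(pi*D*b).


Vm = 30.8 / (pi * 2.6 * 0.94) = 4.0114 m/s


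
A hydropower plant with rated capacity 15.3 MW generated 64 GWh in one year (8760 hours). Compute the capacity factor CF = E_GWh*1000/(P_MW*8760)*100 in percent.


CF = 64 * 1000 / (15.3 * 8760) * 100 = 47.7512 %


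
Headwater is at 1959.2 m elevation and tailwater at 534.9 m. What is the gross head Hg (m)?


Hg = 1959.2 - 534.9 = 1424.3000 m


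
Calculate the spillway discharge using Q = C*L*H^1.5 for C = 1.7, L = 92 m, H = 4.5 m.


Q = 1.7 * 92 * 4.5^1.5 = 1492.9853 m^3/s


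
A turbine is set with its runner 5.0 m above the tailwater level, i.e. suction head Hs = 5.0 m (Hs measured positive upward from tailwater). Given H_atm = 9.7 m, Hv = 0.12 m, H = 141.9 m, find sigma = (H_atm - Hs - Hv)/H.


sigma = (9.7 - 5.0 - 0.12) / 141.9 = 0.0323


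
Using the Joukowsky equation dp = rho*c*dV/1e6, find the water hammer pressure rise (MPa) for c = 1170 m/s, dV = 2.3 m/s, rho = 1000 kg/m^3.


dp = 1000 * 1170 * 2.3 / 1e6 = 2.6910 MPa


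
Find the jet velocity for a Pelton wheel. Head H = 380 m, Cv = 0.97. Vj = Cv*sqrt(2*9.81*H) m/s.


Vj = 0.97 * sqrt(2*9.81*380) = 83.7554 m/s


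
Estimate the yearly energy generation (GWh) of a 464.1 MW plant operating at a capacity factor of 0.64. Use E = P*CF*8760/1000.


E = 464.1 * 0.64 * 8760 / 1000 = 2601.9302 GWh


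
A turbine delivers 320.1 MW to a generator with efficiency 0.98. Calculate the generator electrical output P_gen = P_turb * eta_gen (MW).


P_gen = 320.1 * 0.98 = 313.6980 MW


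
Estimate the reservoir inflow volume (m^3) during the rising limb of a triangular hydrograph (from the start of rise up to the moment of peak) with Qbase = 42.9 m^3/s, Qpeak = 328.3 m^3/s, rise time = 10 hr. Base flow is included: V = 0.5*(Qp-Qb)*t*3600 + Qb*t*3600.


V = 0.5*(328.3 - 42.9)*10*3600 + 42.9*10*3600 = 6.6816e+06 m^3


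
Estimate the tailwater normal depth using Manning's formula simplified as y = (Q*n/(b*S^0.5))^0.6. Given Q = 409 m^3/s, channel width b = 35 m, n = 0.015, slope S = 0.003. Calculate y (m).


y = (409 * 0.015 / (35 * 0.003^0.5))^0.6 = 2.0096 m


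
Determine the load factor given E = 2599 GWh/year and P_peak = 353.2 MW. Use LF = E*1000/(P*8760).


LF = 2599 * 1000 / (353.2 * 8760) = 0.8400


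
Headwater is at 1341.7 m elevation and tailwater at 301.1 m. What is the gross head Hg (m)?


Hg = 1341.7 - 301.1 = 1040.6000 m


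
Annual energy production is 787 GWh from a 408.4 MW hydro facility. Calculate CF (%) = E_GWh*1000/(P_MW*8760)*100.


CF = 787 * 1000 / (408.4 * 8760) * 100 = 21.9981 %


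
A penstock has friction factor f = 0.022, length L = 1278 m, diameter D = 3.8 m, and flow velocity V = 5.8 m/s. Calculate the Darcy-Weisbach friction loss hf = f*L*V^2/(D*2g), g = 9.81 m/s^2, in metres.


hf = 0.022 * 1278 * 5.8^2 / (3.8 * 2 * 9.81) = 12.6861 m


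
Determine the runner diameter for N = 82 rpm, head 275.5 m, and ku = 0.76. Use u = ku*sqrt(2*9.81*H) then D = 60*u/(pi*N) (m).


u = 0.76 * sqrt(2*9.81*275.5) = 55.8758 m/s
D = 60 * 55.8758 / (pi * 82) = 13.0140 m


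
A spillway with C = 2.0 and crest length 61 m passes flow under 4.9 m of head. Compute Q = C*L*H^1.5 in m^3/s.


Q = 2.0 * 61 * 4.9^1.5 = 1323.2867 m^3/s


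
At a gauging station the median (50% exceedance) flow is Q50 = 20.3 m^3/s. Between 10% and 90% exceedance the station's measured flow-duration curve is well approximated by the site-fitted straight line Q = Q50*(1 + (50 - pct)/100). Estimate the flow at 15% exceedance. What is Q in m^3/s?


Q = 20.3 * (1 + (50 - 15)/100) = 27.4050 m^3/s


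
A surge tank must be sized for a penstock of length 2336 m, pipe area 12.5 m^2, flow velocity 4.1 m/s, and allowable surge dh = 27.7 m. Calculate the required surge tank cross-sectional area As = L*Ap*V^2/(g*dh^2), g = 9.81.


As = 2336 * 12.5 * 4.1^2 / (9.81 * 27.7^2) = 65.2112 m^2


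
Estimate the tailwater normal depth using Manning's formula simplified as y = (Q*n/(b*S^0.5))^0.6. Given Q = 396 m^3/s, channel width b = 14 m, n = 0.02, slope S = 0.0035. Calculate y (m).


y = (396 * 0.02 / (14 * 0.0035^0.5))^0.6 = 3.8756 m


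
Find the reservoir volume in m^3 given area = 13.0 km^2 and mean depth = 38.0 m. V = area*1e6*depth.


V = 13.0 * 1e6 * 38.0 = 4.9400e+08 m^3


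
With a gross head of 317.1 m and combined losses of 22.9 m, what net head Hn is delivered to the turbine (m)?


Hn = 317.1 - 22.9 = 294.2000 m


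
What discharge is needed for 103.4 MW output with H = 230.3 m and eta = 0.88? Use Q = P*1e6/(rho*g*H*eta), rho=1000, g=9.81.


Q = 103.4 * 1e6 / (1000 * 9.81 * 230.3 * 0.88) = 52.0086 m^3/s


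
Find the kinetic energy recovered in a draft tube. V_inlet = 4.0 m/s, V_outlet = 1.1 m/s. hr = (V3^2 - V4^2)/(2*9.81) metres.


hr = (4.0^2 - 1.1^2) / (2*9.81) = 0.7538 m


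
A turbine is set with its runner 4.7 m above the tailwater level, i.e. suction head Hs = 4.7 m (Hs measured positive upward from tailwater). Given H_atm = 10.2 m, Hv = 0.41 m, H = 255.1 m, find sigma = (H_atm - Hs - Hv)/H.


sigma = (10.2 - 4.7 - 0.41) / 255.1 = 0.0200


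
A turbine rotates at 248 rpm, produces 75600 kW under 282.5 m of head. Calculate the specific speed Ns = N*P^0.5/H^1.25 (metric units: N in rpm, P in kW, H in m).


Ns = 248 * 75600^0.5 / 282.5^1.25 = 58.8762


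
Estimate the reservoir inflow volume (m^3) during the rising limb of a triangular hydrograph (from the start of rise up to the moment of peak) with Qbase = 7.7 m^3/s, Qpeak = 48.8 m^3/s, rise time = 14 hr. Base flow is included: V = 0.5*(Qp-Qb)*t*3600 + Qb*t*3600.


V = 0.5*(48.8 - 7.7)*14*3600 + 7.7*14*3600 = 1.4238e+06 m^3


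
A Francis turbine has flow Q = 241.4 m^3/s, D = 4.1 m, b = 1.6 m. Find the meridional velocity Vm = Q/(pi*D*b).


Vm = 241.4 / (pi * 4.1 * 1.6) = 11.7134 m/s


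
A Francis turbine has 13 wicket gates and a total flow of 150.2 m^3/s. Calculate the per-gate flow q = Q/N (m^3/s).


q = 150.2 / 13 = 11.5538 m^3/s


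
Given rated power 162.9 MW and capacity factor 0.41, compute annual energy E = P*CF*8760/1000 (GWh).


E = 162.9 * 0.41 * 8760 / 1000 = 585.0716 GWh


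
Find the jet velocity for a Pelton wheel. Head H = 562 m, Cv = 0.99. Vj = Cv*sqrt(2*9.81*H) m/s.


Vj = 0.99 * sqrt(2*9.81*562) = 103.9568 m/s


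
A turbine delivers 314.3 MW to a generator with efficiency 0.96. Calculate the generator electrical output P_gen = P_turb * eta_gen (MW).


P_gen = 314.3 * 0.96 = 301.7280 MW


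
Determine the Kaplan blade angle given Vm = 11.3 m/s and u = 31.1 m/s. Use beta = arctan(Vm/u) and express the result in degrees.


beta = arctan(11.3 / 31.1) = 19.9683 degrees


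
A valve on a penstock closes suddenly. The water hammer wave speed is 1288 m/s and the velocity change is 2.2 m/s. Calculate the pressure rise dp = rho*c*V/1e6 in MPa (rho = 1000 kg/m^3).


dp = 1000 * 1288 * 2.2 / 1e6 = 2.8336 MPa


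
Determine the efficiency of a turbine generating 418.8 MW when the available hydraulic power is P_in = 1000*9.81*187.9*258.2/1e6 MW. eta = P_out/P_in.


P_in = 1000 * 9.81 * 187.9 * 258.2 / 1e6 = 475.9398 MW
eta = 418.8 / 475.9398 = 0.8799


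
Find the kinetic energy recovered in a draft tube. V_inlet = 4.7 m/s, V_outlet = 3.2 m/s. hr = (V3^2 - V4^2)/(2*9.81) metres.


hr = (4.7^2 - 3.2^2) / (2*9.81) = 0.6040 m


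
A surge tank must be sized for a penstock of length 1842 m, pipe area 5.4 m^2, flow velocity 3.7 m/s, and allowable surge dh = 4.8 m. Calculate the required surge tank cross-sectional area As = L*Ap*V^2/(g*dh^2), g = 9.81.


As = 1842 * 5.4 * 3.7^2 / (9.81 * 4.8^2) = 602.4699 m^2


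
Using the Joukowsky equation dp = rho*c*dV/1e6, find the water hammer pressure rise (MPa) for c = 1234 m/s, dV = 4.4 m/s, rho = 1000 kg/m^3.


dp = 1000 * 1234 * 4.4 / 1e6 = 5.4296 MPa


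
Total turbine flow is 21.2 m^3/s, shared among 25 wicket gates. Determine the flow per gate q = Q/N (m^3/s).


q = 21.2 / 25 = 0.8480 m^3/s


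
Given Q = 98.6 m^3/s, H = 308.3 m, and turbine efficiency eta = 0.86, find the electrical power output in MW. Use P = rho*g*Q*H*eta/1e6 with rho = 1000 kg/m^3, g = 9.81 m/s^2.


P = 1000 * 9.81 * 98.6 * 308.3 * 0.86 / 1e6 = 256.4590 MW


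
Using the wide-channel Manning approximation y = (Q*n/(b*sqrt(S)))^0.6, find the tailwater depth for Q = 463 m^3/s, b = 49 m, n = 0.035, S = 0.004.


y = (463 * 0.035 / (49 * 0.004^0.5))^0.6 = 2.6981 m


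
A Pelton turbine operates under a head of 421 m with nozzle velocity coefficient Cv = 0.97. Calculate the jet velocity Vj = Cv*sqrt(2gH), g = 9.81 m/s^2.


Vj = 0.97 * sqrt(2*9.81*421) = 88.1581 m/s


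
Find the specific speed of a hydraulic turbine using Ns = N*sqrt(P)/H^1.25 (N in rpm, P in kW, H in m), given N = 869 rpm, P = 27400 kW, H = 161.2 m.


Ns = 869 * 27400^0.5 / 161.2^1.25 = 250.4314


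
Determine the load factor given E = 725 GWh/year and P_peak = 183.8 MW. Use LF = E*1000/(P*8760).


LF = 725 * 1000 / (183.8 * 8760) = 0.4503


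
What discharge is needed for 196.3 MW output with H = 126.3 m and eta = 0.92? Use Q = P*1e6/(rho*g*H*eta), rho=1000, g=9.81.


Q = 196.3 * 1e6 / (1000 * 9.81 * 126.3 * 0.92) = 172.2107 m^3/s


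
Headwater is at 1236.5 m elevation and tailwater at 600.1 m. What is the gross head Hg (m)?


Hg = 1236.5 - 600.1 = 636.4000 m


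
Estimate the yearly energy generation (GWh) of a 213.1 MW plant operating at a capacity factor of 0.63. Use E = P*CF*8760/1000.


E = 213.1 * 0.63 * 8760 / 1000 = 1176.0563 GWh


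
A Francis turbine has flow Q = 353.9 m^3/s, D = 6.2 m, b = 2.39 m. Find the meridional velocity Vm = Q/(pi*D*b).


Vm = 353.9 / (pi * 6.2 * 2.39) = 7.6022 m/s


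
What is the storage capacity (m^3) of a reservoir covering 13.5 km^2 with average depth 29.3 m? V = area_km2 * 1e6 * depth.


V = 13.5 * 1e6 * 29.3 = 3.9555e+08 m^3


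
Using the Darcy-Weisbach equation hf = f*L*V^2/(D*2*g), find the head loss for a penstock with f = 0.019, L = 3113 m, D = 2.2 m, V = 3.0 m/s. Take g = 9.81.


hf = 0.019 * 3113 * 3.0^2 / (2.2 * 2 * 9.81) = 12.3326 m


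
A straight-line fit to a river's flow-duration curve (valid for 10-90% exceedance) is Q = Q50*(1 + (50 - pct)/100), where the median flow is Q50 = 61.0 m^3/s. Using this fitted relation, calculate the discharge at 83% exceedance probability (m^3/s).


Q = 61.0 * (1 + (50 - 83)/100) = 40.8700 m^3/s


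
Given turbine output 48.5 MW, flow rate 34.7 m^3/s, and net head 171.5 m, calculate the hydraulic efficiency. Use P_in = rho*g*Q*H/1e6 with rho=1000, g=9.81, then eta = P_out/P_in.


P_in = 1000 * 9.81 * 34.7 * 171.5 / 1e6 = 58.3798 MW
eta = 48.5 / 58.3798 = 0.8308


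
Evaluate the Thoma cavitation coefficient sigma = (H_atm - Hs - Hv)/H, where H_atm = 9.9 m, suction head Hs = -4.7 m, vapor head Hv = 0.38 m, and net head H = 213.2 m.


sigma = (9.9 - (-4.7) - 0.38) / 213.2 = 0.0667


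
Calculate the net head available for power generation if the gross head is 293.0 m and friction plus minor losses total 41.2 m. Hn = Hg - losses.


Hn = 293.0 - 41.2 = 251.8000 m


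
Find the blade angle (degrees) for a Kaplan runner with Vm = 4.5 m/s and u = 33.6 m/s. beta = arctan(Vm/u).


beta = arctan(4.5 / 33.6) = 7.6281 degrees


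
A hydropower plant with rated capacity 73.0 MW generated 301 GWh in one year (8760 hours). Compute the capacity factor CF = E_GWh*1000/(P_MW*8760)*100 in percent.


CF = 301 * 1000 / (73.0 * 8760) * 100 = 47.0695 %


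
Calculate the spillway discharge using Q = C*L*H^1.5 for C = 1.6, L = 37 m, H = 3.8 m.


Q = 1.6 * 37 * 3.8^1.5 = 438.5278 m^3/s


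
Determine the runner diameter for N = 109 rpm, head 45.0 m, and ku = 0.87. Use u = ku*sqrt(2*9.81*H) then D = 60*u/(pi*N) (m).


u = 0.87 * sqrt(2*9.81*45.0) = 25.8509 m/s
D = 60 * 25.8509 / (pi * 109) = 4.5295 m


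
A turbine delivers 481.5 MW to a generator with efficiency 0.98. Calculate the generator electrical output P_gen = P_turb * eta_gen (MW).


P_gen = 481.5 * 0.98 = 471.8700 MW


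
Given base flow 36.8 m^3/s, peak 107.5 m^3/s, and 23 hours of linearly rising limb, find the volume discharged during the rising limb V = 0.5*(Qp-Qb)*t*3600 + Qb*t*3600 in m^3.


V = 0.5*(107.5 - 36.8)*23*3600 + 36.8*23*3600 = 5.9740e+06 m^3


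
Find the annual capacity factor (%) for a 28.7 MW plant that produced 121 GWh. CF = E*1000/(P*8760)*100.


CF = 121 * 1000 / (28.7 * 8760) * 100 = 48.1282 %


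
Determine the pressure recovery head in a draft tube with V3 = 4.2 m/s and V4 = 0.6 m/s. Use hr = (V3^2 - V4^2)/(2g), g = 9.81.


hr = (4.2^2 - 0.6^2) / (2*9.81) = 0.8807 m


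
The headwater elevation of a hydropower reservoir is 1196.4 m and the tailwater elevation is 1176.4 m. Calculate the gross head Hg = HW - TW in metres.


Hg = 1196.4 - 1176.4 = 20.0000 m


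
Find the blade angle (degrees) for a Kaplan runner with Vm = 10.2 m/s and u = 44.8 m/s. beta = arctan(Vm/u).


beta = arctan(10.2 / 44.8) = 12.8264 degrees


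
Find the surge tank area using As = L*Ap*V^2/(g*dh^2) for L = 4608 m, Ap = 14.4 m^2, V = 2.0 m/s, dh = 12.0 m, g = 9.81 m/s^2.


As = 4608 * 14.4 * 2.0^2 / (9.81 * 12.0^2) = 187.8899 m^2


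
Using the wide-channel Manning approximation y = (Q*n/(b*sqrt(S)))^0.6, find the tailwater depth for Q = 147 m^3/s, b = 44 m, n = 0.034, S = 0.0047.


y = (147 * 0.034 / (44 * 0.0047^0.5))^0.6 = 1.3539 m


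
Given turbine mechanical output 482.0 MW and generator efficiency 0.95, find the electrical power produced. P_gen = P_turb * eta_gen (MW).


P_gen = 482.0 * 0.95 = 457.9000 MW


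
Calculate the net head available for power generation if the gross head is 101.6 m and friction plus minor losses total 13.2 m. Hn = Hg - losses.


Hn = 101.6 - 13.2 = 88.4000 m


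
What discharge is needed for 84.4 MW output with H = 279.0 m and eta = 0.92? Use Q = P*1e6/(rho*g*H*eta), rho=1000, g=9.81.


Q = 84.4 * 1e6 / (1000 * 9.81 * 279.0 * 0.92) = 33.5183 m^3/s


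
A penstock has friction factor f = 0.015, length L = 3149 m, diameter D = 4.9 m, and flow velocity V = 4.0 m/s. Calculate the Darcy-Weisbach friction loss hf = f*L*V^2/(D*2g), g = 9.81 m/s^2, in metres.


hf = 0.015 * 3149 * 4.0^2 / (4.9 * 2 * 9.81) = 7.8612 m


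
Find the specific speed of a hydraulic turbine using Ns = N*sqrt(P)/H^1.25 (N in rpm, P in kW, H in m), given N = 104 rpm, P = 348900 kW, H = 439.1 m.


Ns = 104 * 348900^0.5 / 439.1^1.25 = 30.5618


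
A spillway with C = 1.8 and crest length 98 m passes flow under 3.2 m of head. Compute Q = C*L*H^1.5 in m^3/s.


Q = 1.8 * 98 * 3.2^1.5 = 1009.7725 m^3/s


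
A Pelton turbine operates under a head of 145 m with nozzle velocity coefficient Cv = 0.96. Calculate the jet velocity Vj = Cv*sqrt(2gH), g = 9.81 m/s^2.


Vj = 0.96 * sqrt(2*9.81*145) = 51.2041 m/s


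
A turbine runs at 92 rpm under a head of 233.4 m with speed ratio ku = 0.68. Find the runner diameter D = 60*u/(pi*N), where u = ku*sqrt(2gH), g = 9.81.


u = 0.68 * sqrt(2*9.81*233.4) = 46.0160 m/s
D = 60 * 46.0160 / (pi * 92) = 9.5526 m


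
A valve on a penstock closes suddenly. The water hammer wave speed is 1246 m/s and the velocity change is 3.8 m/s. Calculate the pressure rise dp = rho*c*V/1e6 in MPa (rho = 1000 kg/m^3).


dp = 1000 * 1246 * 3.8 / 1e6 = 4.7348 MPa


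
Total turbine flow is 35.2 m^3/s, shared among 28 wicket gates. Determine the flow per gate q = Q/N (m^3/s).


q = 35.2 / 28 = 1.2571 m^3/s


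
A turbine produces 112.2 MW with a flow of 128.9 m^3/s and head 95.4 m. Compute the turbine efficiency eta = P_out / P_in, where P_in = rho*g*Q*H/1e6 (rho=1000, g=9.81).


P_in = 1000 * 9.81 * 128.9 * 95.4 / 1e6 = 120.6342 MW
eta = 112.2 / 120.6342 = 0.9301


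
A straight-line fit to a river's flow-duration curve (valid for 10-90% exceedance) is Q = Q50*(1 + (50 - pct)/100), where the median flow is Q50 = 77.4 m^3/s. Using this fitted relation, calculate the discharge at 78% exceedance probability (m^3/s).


Q = 77.4 * (1 + (50 - 78)/100) = 55.7280 m^3/s


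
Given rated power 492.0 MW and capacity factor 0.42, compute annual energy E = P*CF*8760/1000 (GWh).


E = 492.0 * 0.42 * 8760 / 1000 = 1810.1664 GWh


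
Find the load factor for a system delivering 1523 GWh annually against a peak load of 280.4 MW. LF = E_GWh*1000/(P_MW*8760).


LF = 1523 * 1000 / (280.4 * 8760) = 0.6200


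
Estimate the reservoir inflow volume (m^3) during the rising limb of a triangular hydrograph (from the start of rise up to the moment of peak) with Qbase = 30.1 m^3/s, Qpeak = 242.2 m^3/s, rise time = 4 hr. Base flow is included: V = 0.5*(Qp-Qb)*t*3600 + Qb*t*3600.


V = 0.5*(242.2 - 30.1)*4*3600 + 30.1*4*3600 = 1.9606e+06 m^3


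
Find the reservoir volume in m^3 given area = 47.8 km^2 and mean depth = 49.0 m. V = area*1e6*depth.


V = 47.8 * 1e6 * 49.0 = 2.3422e+09 m^3


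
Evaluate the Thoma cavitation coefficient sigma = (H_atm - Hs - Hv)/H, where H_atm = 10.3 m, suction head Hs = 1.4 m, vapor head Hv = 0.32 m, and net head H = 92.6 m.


sigma = (10.3 - 1.4 - 0.32) / 92.6 = 0.0927


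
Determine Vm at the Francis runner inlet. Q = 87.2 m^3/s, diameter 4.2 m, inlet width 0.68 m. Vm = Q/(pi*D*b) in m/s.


Vm = 87.2 / (pi * 4.2 * 0.68) = 9.7187 m/s


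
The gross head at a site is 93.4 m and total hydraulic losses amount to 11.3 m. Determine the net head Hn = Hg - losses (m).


Hn = 93.4 - 11.3 = 82.1000 m


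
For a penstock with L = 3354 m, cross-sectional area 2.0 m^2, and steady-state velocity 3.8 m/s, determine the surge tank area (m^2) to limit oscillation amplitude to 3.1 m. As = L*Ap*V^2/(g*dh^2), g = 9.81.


As = 3354 * 2.0 * 3.8^2 / (9.81 * 3.1^2) = 1027.4669 m^2


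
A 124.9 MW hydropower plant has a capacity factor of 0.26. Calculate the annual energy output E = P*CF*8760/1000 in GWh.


E = 124.9 * 0.26 * 8760 / 1000 = 284.4722 GWh


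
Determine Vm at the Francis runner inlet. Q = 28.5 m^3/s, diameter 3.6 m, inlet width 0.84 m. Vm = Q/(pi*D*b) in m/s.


Vm = 28.5 / (pi * 3.6 * 0.84) = 2.9999 m/s
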